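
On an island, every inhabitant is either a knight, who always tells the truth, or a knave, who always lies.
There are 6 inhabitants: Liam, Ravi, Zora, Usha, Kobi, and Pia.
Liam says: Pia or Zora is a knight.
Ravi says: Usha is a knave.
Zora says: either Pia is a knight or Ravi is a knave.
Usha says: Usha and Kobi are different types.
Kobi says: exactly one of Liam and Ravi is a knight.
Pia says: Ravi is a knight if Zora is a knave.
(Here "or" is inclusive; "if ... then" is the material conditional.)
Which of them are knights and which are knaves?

Liam is a knight, Ravi is a knight, Zora is a knight, Usha is a knave, Kobi is a knave, and Pia is a knight.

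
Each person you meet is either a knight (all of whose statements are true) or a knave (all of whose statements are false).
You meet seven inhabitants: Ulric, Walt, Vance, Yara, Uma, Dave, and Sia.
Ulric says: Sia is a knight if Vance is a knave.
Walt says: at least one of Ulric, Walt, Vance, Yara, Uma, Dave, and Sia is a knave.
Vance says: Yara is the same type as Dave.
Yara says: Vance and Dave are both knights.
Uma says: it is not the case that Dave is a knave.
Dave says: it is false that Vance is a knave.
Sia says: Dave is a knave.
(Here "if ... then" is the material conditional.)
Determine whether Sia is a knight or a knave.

Consistent assignments: {Ulric=knight, Walt=knight, Vance=knight, Yara=knight, Uma=knight, Dave=knight, Sia=knave}
In every consistent assignment, Sia is a knave.

Sia is a knave.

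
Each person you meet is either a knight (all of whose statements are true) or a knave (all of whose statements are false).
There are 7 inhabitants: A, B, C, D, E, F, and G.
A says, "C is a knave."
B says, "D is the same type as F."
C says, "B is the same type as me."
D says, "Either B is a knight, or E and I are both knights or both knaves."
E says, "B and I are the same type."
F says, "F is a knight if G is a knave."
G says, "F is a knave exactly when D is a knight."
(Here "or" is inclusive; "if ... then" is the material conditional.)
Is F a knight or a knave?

F is a knight.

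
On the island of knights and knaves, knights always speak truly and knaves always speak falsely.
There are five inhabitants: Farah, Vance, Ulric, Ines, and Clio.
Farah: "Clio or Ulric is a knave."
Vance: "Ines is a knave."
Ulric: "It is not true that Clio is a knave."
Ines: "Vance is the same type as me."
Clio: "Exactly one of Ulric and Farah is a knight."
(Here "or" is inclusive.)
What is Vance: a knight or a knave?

Consistent assignments: {Farah=knave, Vance=knight, Ulric=knight, Ines=knave, Clio=knight}
In every consistent assignment, Vance is a knight.

Vance is a knight.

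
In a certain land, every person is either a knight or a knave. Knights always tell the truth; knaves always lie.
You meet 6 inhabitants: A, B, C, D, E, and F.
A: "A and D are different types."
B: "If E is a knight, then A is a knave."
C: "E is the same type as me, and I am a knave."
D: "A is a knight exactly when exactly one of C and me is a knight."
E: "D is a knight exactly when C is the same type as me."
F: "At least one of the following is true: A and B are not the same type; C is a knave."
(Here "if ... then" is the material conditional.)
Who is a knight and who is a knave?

A is a knight, B is a knave, C is a knave, D is a knave, E is a knight, and F is a knight.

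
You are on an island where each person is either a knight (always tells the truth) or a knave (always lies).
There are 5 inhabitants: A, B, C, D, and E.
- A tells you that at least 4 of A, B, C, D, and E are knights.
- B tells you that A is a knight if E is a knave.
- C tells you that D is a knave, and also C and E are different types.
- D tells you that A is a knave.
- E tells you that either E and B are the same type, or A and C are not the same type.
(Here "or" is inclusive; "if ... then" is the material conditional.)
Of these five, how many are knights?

3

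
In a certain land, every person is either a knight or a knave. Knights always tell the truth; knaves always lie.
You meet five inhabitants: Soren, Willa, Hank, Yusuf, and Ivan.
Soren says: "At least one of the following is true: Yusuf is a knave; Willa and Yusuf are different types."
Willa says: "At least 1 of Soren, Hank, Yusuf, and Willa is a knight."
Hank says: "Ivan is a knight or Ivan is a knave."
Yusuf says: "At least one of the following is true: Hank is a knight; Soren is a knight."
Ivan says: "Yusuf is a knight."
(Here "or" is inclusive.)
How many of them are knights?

The unique consistent assignment is Soren=knave, Willa=knight, Hank=knight, Yusuf=knight, Ivan=knight.
That has 4 knights.

4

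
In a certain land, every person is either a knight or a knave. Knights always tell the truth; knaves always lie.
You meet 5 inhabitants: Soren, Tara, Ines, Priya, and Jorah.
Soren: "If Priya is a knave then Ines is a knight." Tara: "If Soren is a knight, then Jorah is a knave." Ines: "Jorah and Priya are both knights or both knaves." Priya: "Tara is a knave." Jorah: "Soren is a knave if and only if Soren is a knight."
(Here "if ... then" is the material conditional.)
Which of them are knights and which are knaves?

Soren is a knight, Tara is a knight, Ines is a knight, Priya is a knave, and Jorah is a knave.

Soren is a knight, so "if Priya is a knave then Ines is a knight" must be True — and it is.
As a knight, Tara's statement "if Soren is a knight, then Jorah is a knave" should be True; it is.
Ines is a knight; "Jorah and Priya are both knights or both knaves" is True, as required.
Priya (knave): "Tara is a knave" — False. ✓
Jorah (knave): "Soren is a knave if and only if Soren is a knight" — False. ✓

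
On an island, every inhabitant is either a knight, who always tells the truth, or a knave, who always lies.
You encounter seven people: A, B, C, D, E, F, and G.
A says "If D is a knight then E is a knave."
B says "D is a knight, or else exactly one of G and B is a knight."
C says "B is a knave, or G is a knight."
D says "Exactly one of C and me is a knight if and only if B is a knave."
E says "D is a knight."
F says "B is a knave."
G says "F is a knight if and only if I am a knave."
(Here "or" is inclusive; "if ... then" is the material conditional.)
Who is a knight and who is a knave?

A is a knave, B is a knight, C is a knight, D is a knight, E is a knight, F is a knave, and G is a knight.

A is a knave, and the claim "if D is a knight then E is a knave" is indeed False.
B is a knight, so "D is a knight, or else exactly one of G and B is a knight" must be True — and it is.
C (knight): "B is a knave, or G is a knight" — True. ✓
D is a knight; "exactly one of C and me is a knight if and only if B is a knave" is True, as required.
E is a knight, so "D is a knight" must be True — and it is.
Since F is a knave, "B is a knave" needs to be False, which holds.
G (knight): "F is a knight if and only if I am a knave" — True. ✓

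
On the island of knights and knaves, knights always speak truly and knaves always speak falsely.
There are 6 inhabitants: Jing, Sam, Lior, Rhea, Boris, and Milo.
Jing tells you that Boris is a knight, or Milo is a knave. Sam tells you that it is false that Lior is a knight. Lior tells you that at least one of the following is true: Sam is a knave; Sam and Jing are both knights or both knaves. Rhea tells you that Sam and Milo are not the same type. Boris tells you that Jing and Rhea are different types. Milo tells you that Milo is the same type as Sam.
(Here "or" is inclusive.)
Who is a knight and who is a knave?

Jing is a knave, Sam is a knight, Lior is a knave, Rhea is a knave, Boris is a knave, and Milo is a knight.

Jing is a knave; "Boris is a knight, or Milo is a knave" is False, as required.
Sam is a knight; "it is false that Lior is a knight" is True, as required.
As a knave, Lior's statement "at least one of the following is true: Sam is a knave; Sam and Jing are both knights or both knaves" should be False; it is.
Rhea is a knave; "Sam and Milo are not the same type" is False, as required.
Boris is a knave, and the claim "Jing and Rhea are different types" is indeed False.
Milo is a knight, and the claim "Milo is the same type as Sam" is indeed True.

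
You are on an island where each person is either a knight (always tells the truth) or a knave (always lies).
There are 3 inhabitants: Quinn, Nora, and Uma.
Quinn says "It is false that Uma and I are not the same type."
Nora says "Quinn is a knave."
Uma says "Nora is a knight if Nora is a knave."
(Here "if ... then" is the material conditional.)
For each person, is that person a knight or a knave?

Knights: Nora and Uma. Knaves: Quinn.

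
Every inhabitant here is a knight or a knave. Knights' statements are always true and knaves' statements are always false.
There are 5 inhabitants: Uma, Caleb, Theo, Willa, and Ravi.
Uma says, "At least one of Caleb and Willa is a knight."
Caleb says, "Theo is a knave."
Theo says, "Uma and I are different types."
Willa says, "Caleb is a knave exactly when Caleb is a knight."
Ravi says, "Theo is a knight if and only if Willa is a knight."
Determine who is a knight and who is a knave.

Uma is a knave, Caleb is a knave, Theo is a knight, Willa is a knave, and Ravi is a knave.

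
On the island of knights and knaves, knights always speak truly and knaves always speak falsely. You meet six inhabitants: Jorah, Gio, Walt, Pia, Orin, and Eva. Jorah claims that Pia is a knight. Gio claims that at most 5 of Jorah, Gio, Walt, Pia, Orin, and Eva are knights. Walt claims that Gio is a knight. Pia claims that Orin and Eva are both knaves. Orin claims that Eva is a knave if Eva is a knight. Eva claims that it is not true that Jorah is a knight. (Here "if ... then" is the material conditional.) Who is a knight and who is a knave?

Jorah is a knave, so "Pia is a knight" must be false — and it is.
Gio (knight): "at most 5 of Jorah, Gio, Walt, Pia, Orin, and Eva are knights" — true. ✓
Walt is a knight, and the claim "Gio is a knight" is indeed true.
Pia is a knave; "Orin and Eva are both knaves" is false, as required.
As a knave, Orin's statement "Eva is a knave if Eva is a knight" should be false; it is.
As a knight, Eva's statement "it is not true that Jorah is a knight" should be true; it is.

Jorah is a knave, Gio is a knight, Walt is a knight, Pia is a knave, Orin is a knave, and Eva is a knight.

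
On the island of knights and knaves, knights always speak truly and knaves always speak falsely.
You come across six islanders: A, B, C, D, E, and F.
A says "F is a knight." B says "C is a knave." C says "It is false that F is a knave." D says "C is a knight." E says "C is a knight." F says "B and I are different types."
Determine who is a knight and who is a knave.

A is a knight, and the claim "F is a knight" is indeed True.
B (knave): "C is a knave" — false. ✓
C is a knight; "it is false that F is a knave" is True, as required.
D is a knight; "C is a knight" is True, as required.
E (knight): "C is a knight" — True. ✓
F is a knight, and the claim "B and I are different types" is indeed True.

A is a knight, B is a knave, C is a knight, D is a knight, E is a knight, and F is a knight.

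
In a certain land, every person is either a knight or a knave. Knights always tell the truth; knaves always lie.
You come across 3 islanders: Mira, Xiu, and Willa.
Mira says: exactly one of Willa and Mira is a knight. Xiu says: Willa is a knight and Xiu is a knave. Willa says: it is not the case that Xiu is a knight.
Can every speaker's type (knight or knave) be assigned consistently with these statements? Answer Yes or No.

No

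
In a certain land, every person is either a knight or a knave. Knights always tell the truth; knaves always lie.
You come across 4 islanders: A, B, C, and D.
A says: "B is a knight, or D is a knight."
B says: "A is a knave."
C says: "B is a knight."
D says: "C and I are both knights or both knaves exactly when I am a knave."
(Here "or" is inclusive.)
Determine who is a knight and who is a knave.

Suppose A is a knave. Then A's statement "B is a knight, or D is a knight" would have to be false. Checking the 8 ways to assign the others, none is consistent with every speaker.
(For instance, with B=knave, C=knave, D=knight, A's claim "B is a knight, or D is a knight" comes out true where it would need to be false.)
So A must be a knight, making "B is a knight, or D is a knight" true. Taking A=knight, B=knave, C=knave, D=knight, each remaining statement checks out:
  B (knave): "A is a knave" — false. ✓
  C (knave): "B is a knight" — false. ✓
  D (knight): "C and I are both knights or both knaves exactly when I am a knave" — true. ✓
This is the unique consistent assignment.

A is a knight, B is a knave, C is a knave, and D is a knight.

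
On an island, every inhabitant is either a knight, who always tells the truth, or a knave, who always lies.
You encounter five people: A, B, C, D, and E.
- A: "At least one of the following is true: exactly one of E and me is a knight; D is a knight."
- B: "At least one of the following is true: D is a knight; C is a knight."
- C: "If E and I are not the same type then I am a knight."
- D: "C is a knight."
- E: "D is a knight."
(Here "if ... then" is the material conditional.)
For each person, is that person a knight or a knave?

Knights: A, B, C, D, and E. Knaves: none.

A is a knight, so "at least one of the following is true: exactly one of E and me is a knight; D is a knight" must be True — and it is.
B is a knight, and the claim "at least one of the following is true: D is a knight; C is a knight" is indeed True.
C is a knight, so "if E and I are not the same type then I am a knight" must be True — and it is.
D (knight): "C is a knight" — True. ✓
E is a knight, and the claim "D is a knight" is indeed True.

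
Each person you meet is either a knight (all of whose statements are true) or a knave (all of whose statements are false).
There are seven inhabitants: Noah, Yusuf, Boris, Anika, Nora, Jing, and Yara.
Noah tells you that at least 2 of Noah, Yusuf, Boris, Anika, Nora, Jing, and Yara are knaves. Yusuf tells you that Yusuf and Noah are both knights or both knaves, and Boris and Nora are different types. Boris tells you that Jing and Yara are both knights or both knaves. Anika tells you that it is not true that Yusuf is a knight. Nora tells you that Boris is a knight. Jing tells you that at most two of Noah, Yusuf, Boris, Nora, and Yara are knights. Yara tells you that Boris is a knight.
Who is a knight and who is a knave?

Noah is a knight; "at least 2 of Noah, Yusuf, Boris, Anika, Nora, Jing, and Yara are knaves" is True, as required.
Since Yusuf is a knave, "Yusuf and Noah are both knights or both knaves, and Boris and Nora are different types" needs to be false, which holds.
Boris (knave): "Jing and Yara are both knights or both knaves" — false. ✓
Anika (knight): "it is not true that Yusuf is a knight" — True. ✓
Nora is a knave, so "Boris is a knight" must be false — and it is.
Jing is a knight, and the claim "at most two of Noah, Yusuf, Boris, Nora, and Yara are knights" is indeed True.
Yara is a knave; "Boris is a knight" is false, as required.

Knights: Noah, Anika, and Jing. Knaves: Yusuf, Boris, Nora, and Yara.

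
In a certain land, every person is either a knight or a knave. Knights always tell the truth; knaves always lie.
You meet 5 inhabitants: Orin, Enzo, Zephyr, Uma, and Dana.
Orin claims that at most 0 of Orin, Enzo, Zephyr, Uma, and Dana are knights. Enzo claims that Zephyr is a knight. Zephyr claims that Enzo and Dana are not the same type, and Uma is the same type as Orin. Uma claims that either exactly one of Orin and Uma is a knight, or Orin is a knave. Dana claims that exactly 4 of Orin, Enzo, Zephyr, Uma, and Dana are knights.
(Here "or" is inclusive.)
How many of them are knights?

1

The unique consistent assignment is Orin=knave, Enzo=knave, Zephyr=knave, Uma=knight, Dana=knave.
That has 1 knight.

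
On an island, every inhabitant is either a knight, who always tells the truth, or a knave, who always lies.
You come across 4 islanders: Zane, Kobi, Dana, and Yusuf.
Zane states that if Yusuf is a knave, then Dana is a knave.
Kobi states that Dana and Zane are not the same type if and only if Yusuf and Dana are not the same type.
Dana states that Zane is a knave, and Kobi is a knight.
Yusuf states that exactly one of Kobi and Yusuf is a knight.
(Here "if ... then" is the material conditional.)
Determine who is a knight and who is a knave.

Knights: Zane. Knaves: Kobi, Dana, and Yusuf.

As a knight, Zane's statement "if Yusuf is a knave, then Dana is a knave" should be True; it is.
Kobi (knave): "Dana and Zane are not the same type if and only if Yusuf and Dana are not the same type" — false. ✓
Dana is a knave, and the claim "Zane is a knave, and Kobi is a knight" is indeed false.
Since Yusuf is a knave, "exactly one of Kobi and Yusuf is a knight" needs to be false, which holds.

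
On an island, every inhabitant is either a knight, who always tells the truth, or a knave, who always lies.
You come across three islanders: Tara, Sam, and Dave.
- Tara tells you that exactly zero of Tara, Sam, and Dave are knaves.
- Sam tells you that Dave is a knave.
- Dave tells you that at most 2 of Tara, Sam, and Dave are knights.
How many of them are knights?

The unique consistent assignment is Tara=knave, Sam=knave, Dave=knight.
That has 1 knight.

1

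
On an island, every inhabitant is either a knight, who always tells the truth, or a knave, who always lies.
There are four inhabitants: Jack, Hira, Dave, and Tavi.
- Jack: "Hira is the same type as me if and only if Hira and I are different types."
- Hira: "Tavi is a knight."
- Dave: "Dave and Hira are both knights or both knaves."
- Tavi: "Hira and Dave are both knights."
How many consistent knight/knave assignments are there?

1

Consistent assignments:
  Jack=knave, Hira=knight, Dave=knight, Tavi=knight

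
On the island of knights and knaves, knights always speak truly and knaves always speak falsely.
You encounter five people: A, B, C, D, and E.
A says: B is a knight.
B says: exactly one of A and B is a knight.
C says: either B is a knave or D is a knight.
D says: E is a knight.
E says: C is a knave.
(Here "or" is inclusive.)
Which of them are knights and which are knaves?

A is a knave, B is a knave, C is a knight, D is a knave, and E is a knave.

Suppose A is a knight. Then A's statement "B is a knight" would have to be true. Checking the 16 ways to assign the others, none is consistent with every speaker.
(For instance, with B=knave, C=knight, D=knave, E=knave, A's claim "B is a knight" comes out false where it would need to be true.)
So A must be a knave, making "B is a knight" false. Taking A=knave, B=knave, C=knight, D=knave, E=knave, each remaining statement checks out:
  B (knave): "exactly one of A and B is a knight" — false. ✓
  C (knight): "either B is a knave or D is a knight" — true. ✓
  D (knave): "E is a knight" — false. ✓
  E (knave): "C is a knave" — false. ✓
This is the unique consistent assignment.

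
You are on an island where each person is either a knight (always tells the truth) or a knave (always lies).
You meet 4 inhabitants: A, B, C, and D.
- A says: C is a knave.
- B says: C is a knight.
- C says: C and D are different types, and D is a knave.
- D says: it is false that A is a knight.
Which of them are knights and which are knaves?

A is a knight, B is a knave, C is a knave, and D is a knave.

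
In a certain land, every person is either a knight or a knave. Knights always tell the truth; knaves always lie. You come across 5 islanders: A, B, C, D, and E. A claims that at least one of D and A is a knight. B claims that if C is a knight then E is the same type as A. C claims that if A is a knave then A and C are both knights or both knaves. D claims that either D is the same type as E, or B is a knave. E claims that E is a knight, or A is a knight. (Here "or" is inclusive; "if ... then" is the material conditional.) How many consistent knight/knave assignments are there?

Consistent assignments:
  A=knight, B=knight, C=knight, D=knight, E=knight
  A=knight, B=knight, C=knight, D=knave, E=knight

2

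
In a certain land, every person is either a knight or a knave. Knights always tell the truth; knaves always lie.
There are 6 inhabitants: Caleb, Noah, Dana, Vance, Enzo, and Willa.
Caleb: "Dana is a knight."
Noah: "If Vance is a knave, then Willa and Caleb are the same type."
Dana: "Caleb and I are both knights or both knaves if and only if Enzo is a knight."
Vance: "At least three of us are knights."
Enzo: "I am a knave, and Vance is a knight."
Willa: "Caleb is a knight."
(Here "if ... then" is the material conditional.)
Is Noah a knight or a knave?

Noah is a knight.

Consistent assignments: {Caleb=knave, Noah=knight, Dana=knave, Vance=knave, Enzo=knave, Willa=knave}
In every consistent assignment, Noah is a knight.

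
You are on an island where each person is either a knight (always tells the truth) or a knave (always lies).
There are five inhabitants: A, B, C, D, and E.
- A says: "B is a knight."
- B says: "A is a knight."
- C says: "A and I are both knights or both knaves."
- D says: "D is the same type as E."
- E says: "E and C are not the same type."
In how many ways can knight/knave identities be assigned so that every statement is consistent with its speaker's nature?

2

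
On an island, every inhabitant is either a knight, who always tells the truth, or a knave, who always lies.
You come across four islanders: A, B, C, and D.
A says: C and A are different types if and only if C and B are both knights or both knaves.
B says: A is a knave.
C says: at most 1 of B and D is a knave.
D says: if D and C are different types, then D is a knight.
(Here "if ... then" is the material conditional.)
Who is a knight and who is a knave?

A is a knight, B is a knave, C is a knight, and D is a knight.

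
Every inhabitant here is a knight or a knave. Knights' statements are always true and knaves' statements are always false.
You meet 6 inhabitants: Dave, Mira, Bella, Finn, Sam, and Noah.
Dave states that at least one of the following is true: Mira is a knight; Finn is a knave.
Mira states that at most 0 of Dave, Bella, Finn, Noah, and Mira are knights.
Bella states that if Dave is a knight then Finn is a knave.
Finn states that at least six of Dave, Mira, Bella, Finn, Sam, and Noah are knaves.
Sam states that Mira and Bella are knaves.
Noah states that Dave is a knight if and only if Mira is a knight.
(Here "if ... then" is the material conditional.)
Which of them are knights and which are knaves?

Knights: Dave and Bella. Knaves: Mira, Finn, Sam, and Noah.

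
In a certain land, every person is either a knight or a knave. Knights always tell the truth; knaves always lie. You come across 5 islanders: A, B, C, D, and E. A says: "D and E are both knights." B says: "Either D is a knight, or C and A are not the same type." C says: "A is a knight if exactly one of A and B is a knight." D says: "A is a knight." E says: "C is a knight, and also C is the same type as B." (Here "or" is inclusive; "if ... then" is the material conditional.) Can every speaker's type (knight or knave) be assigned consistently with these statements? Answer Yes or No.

Yes

One consistent assignment: A=knight, B=knight, C=knight, D=knight, E=knight.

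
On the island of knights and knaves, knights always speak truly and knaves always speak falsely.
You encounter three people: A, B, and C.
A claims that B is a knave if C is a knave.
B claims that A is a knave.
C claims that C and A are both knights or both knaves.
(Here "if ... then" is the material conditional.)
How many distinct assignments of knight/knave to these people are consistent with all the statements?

2

Consistent assignments:
  A=knight, B=knave, C=knight
  A=knight, B=knave, C=knave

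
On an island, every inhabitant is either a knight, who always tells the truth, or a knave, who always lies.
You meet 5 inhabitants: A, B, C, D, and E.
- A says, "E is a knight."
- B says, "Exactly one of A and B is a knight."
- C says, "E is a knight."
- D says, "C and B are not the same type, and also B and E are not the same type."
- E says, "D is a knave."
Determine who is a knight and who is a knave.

A is a knave, so "E is a knight" must be false — and it is.
B (knight): "exactly one of A and B is a knight" — True. ✓
C is a knave, and the claim "E is a knight" is indeed false.
As a knight, D's statement "C and B are not the same type, and also B and E are not the same type" should be True; it is.
As a knave, E's statement "D is a knave" should be false; it is.

A is a knave, B is a knight, C is a knave, D is a knight, and E is a knave.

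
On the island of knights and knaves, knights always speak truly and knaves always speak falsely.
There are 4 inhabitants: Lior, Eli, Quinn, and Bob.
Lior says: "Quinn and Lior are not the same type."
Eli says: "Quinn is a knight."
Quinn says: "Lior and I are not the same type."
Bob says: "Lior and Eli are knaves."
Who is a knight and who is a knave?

Lior (knave): "Quinn and Lior are not the same type" — false. ✓
Eli is a knave, so "Quinn is a knight" must be false — and it is.
Quinn (knave): "Lior and I are not the same type" — false. ✓
Bob is a knight; "Lior and Eli are knaves" is true, as required.

Knights: Bob. Knaves: Lior, Eli, and Quinn.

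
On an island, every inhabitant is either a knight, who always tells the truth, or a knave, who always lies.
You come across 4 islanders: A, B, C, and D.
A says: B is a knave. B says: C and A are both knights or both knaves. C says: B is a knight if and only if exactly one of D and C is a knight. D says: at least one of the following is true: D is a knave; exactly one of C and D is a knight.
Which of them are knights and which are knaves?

A is a knight, B is a knave, C is a knave, and D is a knight.

As a knight, A's statement "B is a knave" should be True; it is.
B is a knave, and the claim "C and A are both knights or both knaves" is indeed False.
C is a knave, so "B is a knight if and only if exactly one of D and C is a knight" must be False — and it is.
D is a knight, so "at least one of the following is true: D is a knave; exactly one of C and D is a knight" must be True — and it is.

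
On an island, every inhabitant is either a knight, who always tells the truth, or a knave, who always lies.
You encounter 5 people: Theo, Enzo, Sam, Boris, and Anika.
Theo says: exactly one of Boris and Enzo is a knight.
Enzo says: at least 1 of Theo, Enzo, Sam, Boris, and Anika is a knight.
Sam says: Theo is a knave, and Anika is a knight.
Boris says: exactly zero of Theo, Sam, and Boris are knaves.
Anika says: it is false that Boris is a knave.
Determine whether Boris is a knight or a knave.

Boris is a knave.

Consistent assignments: {Theo=knight, Enzo=knight, Sam=knave, Boris=knave, Anika=knave}; {Theo=knave, Enzo=knave, Sam=knave, Boris=knave, Anika=knave}
In every consistent assignment, Boris is a knave.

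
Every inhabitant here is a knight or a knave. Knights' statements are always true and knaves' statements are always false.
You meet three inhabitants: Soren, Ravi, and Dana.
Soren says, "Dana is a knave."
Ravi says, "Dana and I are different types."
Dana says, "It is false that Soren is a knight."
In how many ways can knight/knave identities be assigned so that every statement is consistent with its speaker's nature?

Consistent assignments:
  Soren=knight, Ravi=knight, Dana=knave
  Soren=knight, Ravi=knave, Dana=knave

2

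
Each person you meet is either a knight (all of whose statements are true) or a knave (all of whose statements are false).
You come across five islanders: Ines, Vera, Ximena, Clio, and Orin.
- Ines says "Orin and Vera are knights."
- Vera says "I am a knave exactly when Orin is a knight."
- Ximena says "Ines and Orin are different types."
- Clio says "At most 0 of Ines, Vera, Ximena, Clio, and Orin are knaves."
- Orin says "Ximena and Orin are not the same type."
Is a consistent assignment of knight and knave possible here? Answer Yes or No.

Yes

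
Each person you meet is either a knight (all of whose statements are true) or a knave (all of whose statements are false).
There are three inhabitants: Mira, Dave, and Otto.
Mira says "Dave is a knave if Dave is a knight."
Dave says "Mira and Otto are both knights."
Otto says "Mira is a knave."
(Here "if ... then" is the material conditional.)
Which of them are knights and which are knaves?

Mira is a knight, and the claim "Dave is a knave if Dave is a knight" is indeed true.
Dave is a knave, and the claim "Mira and Otto are both knights" is indeed false.
Otto is a knave; "Mira is a knave" is false, as required.

Mira is a knight, Dave is a knave, and Otto is a knave.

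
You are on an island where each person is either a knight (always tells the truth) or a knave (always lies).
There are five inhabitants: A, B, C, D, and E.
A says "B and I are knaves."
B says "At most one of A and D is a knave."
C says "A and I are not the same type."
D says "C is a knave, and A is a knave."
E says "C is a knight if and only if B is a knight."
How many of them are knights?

2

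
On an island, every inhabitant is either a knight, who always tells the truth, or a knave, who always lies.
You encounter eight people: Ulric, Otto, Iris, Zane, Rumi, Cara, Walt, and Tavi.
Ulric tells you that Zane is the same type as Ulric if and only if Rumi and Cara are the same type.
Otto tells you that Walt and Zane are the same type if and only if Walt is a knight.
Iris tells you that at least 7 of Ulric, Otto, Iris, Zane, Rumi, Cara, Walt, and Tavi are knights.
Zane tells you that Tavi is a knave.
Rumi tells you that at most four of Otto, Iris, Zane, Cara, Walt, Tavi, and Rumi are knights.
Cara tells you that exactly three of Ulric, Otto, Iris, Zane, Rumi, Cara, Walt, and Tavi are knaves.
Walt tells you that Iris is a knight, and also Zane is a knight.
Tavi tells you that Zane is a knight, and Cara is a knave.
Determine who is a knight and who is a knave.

Knights: Ulric, Otto, Zane, Rumi, and Cara. Knaves: Iris, Walt, and Tavi.

As a knight, Ulric's statement "Zane is the same type as Ulric if and only if Rumi and Cara are the same type" should be True; it is.
Otto is a knight, and the claim "Walt and Zane are the same type if and only if Walt is a knight" is indeed True.
Since Iris is a knave, "at least 7 of Ulric, Otto, Iris, Zane, Rumi, Cara, Walt, and Tavi are knights" needs to be False, which holds.
Zane is a knight, so "Tavi is a knave" must be True — and it is.
Rumi is a knight, so "at most four of Otto, Iris, Zane, Cara, Walt, Tavi, and Rumi are knights" must be True — and it is.
As a knight, Cara's statement "exactly three of Ulric, Otto, Iris, Zane, Rumi, Cara, Walt, and Tavi are knaves" should be True; it is.
Walt (knave): "Iris is a knight, and also Zane is a knight" — False. ✓
Since Tavi is a knave, "Zane is a knight, and Cara is a knave" needs to be False, which holds.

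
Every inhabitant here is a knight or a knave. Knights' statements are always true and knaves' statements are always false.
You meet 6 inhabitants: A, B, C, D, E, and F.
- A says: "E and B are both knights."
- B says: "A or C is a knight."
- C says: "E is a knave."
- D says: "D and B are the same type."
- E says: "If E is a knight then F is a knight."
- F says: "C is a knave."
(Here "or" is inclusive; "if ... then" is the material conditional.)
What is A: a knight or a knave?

A is a knight.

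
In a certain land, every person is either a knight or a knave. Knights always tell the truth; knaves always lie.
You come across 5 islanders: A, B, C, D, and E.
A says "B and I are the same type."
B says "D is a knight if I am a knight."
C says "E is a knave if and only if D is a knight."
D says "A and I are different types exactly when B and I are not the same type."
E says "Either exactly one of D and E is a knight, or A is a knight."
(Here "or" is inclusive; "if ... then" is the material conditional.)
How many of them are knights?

4

The unique consistent assignment is A=knight, B=knight, C=knave, D=knight, E=knight.
That has 4 knights.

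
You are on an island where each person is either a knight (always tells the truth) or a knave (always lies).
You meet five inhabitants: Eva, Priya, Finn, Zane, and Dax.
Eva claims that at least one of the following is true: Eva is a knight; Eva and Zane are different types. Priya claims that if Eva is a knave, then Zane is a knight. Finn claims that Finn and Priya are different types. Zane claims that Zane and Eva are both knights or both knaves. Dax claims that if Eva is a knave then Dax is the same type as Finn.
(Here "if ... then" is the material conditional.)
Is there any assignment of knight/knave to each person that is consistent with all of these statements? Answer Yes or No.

No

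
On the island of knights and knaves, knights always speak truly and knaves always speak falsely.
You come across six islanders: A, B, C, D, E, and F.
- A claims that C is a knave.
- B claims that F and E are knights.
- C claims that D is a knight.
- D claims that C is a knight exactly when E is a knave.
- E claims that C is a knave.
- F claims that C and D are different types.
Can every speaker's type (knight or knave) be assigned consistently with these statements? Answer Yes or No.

Yes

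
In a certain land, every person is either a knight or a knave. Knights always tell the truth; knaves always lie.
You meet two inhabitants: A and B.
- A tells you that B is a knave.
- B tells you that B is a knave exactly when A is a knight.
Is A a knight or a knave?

A is a knave.

Consistent assignments: {A=knave, B=knight}
In every consistent assignment, A is a knave.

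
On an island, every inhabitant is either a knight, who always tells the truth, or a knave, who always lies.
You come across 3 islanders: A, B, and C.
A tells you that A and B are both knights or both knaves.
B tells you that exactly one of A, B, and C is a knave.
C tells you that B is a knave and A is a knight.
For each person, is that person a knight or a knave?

A is a knight, B is a knight, and C is a knave.

Suppose A is a knave. Then A's statement "A and B are both knights or both knaves" would have to be false. Checking the 4 ways to assign the others, none is consistent with every speaker.
(For instance, with B=knight, C=knave, B's claim "exactly one of A, B, and C is a knave" comes out false where it would need to be true.)
So A must be a knight, making "A and B are both knights or both knaves" true. Taking A=knight, B=knight, C=knave, each remaining statement checks out:
  B (knight): "exactly one of A, B, and C is a knave" — true. ✓
  C (knave): "B is a knave and A is a knight" — false. ✓
This is the unique consistent assignment.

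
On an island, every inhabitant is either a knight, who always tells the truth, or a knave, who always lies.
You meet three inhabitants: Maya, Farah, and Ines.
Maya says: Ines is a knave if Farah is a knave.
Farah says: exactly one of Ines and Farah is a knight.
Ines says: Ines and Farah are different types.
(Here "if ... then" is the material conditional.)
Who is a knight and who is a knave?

Maya is a knight, Farah is a knave, and Ines is a knave.

Maya is a knight, so "Ines is a knave if Farah is a knave" must be true — and it is.
Farah (knave): "exactly one of Ines and Farah is a knight" — False. ✓
Since Ines is a knave, "Ines and Farah are different types" needs to be False, which holds.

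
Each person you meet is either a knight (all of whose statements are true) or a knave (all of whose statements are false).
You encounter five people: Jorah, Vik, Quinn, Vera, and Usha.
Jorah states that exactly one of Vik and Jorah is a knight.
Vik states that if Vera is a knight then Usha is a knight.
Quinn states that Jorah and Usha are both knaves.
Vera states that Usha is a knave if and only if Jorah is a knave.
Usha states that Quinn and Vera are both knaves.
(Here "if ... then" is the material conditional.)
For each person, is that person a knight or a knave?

As a knave, Jorah's statement "exactly one of Vik and Jorah is a knight" should be false; it is.
Vik is a knave, so "if Vera is a knight then Usha is a knight" must be false — and it is.
As a knight, Quinn's statement "Jorah and Usha are both knaves" should be True; it is.
Vera is a knight; "Usha is a knave if and only if Jorah is a knave" is True, as required.
As a knave, Usha's statement "Quinn and Vera are both knaves" should be false; it is.

Jorah is a knave, Vik is a knave, Quinn is a knight, Vera is a knight, and Usha is a knave.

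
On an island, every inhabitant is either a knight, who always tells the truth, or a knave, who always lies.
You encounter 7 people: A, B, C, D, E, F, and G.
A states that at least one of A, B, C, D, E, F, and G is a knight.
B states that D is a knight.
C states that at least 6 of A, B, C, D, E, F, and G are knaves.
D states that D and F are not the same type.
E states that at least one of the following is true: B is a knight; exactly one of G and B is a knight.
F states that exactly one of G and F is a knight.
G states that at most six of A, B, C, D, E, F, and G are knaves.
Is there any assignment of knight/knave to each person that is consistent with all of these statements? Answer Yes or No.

No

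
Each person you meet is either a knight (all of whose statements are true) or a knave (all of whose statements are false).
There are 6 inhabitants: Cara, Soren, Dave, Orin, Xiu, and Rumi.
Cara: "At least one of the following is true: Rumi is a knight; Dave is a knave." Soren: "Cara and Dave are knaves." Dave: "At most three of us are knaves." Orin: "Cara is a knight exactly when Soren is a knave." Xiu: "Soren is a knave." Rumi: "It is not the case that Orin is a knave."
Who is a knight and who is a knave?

Cara is a knight, Soren is a knave, Dave is a knight, Orin is a knight, Xiu is a knight, and Rumi is a knight.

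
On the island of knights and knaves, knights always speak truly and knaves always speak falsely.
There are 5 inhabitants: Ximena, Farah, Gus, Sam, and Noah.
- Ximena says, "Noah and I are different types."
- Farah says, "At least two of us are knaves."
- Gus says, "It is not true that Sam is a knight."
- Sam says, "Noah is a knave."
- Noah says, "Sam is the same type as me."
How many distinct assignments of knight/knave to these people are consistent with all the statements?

Consistent assignments:
  Ximena=knight, Farah=knight, Gus=knave, Sam=knight, Noah=knave
  Ximena=knave, Farah=knight, Gus=knave, Sam=knight, Noah=knave

2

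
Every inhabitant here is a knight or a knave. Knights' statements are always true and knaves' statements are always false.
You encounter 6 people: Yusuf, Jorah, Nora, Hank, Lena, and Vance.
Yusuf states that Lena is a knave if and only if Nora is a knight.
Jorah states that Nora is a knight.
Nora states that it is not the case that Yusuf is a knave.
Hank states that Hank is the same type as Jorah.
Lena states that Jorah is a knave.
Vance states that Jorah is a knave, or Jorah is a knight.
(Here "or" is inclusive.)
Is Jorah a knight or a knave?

Jorah is a knight.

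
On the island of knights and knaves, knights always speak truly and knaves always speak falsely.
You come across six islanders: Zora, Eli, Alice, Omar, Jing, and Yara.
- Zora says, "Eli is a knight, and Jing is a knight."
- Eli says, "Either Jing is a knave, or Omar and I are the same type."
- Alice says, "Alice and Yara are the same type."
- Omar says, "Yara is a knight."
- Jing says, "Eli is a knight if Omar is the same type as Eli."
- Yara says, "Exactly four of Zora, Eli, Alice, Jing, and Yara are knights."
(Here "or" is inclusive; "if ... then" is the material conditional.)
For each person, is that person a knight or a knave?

Zora is a knight, Eli is a knight, Alice is a knave, Omar is a knight, Jing is a knight, and Yara is a knight.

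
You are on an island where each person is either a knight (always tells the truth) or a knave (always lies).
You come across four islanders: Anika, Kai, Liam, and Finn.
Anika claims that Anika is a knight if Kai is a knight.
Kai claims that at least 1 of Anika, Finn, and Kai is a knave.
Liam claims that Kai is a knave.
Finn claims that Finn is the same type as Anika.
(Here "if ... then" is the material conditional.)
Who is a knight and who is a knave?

Anika is a knight, Kai is a knight, Liam is a knave, and Finn is a knave.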